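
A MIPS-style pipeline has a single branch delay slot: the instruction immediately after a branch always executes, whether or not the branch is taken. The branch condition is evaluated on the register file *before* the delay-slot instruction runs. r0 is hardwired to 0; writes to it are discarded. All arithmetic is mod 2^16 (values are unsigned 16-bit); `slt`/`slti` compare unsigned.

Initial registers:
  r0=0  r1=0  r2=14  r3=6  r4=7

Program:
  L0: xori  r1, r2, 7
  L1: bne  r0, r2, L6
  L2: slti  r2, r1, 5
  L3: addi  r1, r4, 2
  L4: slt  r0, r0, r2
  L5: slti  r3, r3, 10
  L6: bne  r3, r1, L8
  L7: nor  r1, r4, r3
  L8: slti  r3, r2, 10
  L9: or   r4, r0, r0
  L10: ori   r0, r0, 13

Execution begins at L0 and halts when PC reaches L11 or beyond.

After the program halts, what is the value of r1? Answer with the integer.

65528

PC=0  xori  r1, r2, 7        | r0=0 r1=9 r2=14 r3=6 r4=7
PC=1  bne  r0, r2, L6        | r0=0 r1=9 r2=14 r3=6 r4=7  [TAKEN]
PC=2  slti  r2, r1, 5        | r0=0 r1=9 r2=0 r3=6 r4=7
PC=6  bne  r3, r1, L8        | r0=0 r1=9 r2=0 r3=6 r4=7  [TAKEN]
PC=7  nor  r1, r4, r3        | r0=0 r1=65528 r2=0 r3=6 r4=7
PC=8  slti  r3, r2, 10       | r0=0 r1=65528 r2=0 r3=1 r4=7
PC=9  or   r4, r0, r0        | r0=0 r1=65528 r2=0 r3=1 r4=0
PC=10 ori   r0, r0, 13       | r0=0 r1=65528 r2=0 r3=1 r4=0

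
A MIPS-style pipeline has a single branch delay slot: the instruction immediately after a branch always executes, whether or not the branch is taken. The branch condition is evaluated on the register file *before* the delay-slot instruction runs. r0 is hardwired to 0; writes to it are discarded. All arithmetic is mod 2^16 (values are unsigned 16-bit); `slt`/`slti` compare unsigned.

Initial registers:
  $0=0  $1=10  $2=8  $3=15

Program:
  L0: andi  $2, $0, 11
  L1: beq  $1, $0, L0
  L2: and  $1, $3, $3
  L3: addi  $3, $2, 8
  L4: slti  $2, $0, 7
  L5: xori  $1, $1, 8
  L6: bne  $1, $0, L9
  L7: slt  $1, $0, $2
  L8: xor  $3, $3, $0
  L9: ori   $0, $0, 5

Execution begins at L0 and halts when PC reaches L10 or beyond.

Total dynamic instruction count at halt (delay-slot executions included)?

#0 andi  $2, $0, 11 ; 0/10/0/15
#1 beq  $1, $0, L0 ; 0/10/0/15 ; →fallthru
#2 and  $1, $3, $3 ; 0/15/0/15
#3 addi  $3, $2, 8 ; 0/15/0/8
#4 slti  $2, $0, 7 ; 0/15/1/8
#5 xori  $1, $1, 8 ; 0/7/1/8
#6 bne  $1, $0, L9 ; 0/7/1/8 ; →target
#7 slt  $1, $0, $2 ; 0/1/1/8
#9 ori   $0, $0, 5 ; 0/1/1/8

9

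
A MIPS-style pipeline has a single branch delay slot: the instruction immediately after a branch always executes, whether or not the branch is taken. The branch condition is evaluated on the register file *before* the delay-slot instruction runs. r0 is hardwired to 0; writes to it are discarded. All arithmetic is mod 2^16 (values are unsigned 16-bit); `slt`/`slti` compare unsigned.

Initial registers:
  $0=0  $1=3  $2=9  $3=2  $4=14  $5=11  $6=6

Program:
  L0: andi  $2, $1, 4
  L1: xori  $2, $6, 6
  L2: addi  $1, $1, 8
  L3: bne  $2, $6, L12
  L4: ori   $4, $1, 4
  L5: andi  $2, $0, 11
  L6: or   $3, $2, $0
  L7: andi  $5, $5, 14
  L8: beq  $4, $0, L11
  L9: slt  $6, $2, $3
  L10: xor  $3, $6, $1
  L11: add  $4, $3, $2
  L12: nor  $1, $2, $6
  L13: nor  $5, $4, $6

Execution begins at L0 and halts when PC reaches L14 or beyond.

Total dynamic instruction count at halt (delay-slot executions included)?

7

[0] andi  $2, $1, 4  →  {$0:0, $1:3, $2:0, $3:2, $4:14, $5:11, $6:6}
[1] xori  $2, $6, 6  →  {$0:0, $1:3, $2:0, $3:2, $4:14, $5:11, $6:6}
[2] addi  $1, $1, 8  →  {$0:0, $1:11, $2:0, $3:2, $4:14, $5:11, $6:6}
[3] bne  $2, $6, L12  →  {$0:0, $1:11, $2:0, $3:2, $4:14, $5:11, $6:6}  ⟨branch taken⟩
[4] ori   $4, $1, 4  →  {$0:0, $1:11, $2:0, $3:2, $4:15, $5:11, $6:6}
[12] nor  $1, $2, $6  →  {$0:0, $1:65529, $2:0, $3:2, $4:15, $5:11, $6:6}
[13] nor  $5, $4, $6  →  {$0:0, $1:65529, $2:0, $3:2, $4:15, $5:65520, $6:6}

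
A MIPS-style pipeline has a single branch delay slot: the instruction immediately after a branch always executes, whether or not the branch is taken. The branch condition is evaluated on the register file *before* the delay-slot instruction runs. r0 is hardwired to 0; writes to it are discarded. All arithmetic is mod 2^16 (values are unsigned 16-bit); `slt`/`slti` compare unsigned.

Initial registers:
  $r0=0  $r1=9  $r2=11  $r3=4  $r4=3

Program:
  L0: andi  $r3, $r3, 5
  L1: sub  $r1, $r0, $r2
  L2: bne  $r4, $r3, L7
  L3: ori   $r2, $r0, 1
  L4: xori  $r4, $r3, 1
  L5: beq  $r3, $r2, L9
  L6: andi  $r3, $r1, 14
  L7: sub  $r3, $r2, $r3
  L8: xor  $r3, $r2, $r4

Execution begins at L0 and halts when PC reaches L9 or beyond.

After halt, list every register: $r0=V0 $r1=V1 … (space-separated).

$r0=0 $r1=65525 $r2=1 $r3=2 $r4=3

  step pc=0: andi  $r3, $r3, 5  regs=(0,9,11,4,3)
  step pc=1: sub  $r1, $r0, $r2  regs=(0,65525,11,4,3)
  step pc=2: bne  $r4, $r3, L7  cond=T  regs=(0,65525,11,4,3)
  step pc=3: ori   $r2, $r0, 1  regs=(0,65525,1,4,3)
  step pc=7: sub  $r3, $r2, $r3  regs=(0,65525,1,65533,3)
  step pc=8: xor  $r3, $r2, $r4  regs=(0,65525,1,2,3)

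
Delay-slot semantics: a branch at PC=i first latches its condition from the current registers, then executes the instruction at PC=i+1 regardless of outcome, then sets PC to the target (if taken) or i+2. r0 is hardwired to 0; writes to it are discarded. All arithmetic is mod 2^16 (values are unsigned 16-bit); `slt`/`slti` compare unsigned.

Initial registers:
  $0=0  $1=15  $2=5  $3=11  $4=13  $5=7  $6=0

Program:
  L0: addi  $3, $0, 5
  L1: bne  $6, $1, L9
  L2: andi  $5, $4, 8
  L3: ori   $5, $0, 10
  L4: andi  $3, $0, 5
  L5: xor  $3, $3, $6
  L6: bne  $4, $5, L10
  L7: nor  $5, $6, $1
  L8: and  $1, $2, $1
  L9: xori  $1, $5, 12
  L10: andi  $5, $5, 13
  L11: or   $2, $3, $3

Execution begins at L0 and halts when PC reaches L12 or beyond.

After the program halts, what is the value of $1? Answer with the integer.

4

[0] addi  $3, $0, 5  →  {$0:0, $1:15, $2:5, $3:5, $4:13, $5:7, $6:0}
[1] bne  $6, $1, L9  →  {$0:0, $1:15, $2:5, $3:5, $4:13, $5:7, $6:0}  ⟨branch taken⟩
[2] andi  $5, $4, 8  →  {$0:0, $1:15, $2:5, $3:5, $4:13, $5:8, $6:0}
[9] xori  $1, $5, 12  →  {$0:0, $1:4, $2:5, $3:5, $4:13, $5:8, $6:0}
[10] andi  $5, $5, 13  →  {$0:0, $1:4, $2:5, $3:5, $4:13, $5:8, $6:0}
[11] or   $2, $3, $3  →  {$0:0, $1:4, $2:5, $3:5, $4:13, $5:8, $6:0}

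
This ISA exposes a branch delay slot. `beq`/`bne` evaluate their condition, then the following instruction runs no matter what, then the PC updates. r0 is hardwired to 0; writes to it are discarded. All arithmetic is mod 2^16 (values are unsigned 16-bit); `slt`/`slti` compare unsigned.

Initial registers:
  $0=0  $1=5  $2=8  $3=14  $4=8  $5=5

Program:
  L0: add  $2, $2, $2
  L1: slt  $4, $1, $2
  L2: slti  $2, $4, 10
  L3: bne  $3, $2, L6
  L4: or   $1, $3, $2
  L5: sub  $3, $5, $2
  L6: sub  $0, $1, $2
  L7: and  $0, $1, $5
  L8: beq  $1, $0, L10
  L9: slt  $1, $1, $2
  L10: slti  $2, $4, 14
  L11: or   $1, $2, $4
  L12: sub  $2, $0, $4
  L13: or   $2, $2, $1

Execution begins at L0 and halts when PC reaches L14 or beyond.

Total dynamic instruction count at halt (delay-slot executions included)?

PC=0  add  $2, $2, $2        | $0=0 $1=5 $2=16 $3=14 $4=8 $5=5
PC=1  slt  $4, $1, $2        | $0=0 $1=5 $2=16 $3=14 $4=1 $5=5
PC=2  slti  $2, $4, 10       | $0=0 $1=5 $2=1 $3=14 $4=1 $5=5
PC=3  bne  $3, $2, L6        | $0=0 $1=5 $2=1 $3=14 $4=1 $5=5  [TAKEN]
PC=4  or   $1, $3, $2        | $0=0 $1=15 $2=1 $3=14 $4=1 $5=5
PC=6  sub  $0, $1, $2        | $0=0 $1=15 $2=1 $3=14 $4=1 $5=5
PC=7  and  $0, $1, $5        | $0=0 $1=15 $2=1 $3=14 $4=1 $5=5
PC=8  beq  $1, $0, L10       | $0=0 $1=15 $2=1 $3=14 $4=1 $5=5  [not taken]
PC=9  slt  $1, $1, $2        | $0=0 $1=0 $2=1 $3=14 $4=1 $5=5
PC=10 slti  $2, $4, 14       | $0=0 $1=0 $2=1 $3=14 $4=1 $5=5
PC=11 or   $1, $2, $4        | $0=0 $1=1 $2=1 $3=14 $4=1 $5=5
PC=12 sub  $2, $0, $4        | $0=0 $1=1 $2=65535 $3=14 $4=1 $5=5
PC=13 or   $2, $2, $1        | $0=0 $1=1 $2=65535 $3=14 $4=1 $5=5

13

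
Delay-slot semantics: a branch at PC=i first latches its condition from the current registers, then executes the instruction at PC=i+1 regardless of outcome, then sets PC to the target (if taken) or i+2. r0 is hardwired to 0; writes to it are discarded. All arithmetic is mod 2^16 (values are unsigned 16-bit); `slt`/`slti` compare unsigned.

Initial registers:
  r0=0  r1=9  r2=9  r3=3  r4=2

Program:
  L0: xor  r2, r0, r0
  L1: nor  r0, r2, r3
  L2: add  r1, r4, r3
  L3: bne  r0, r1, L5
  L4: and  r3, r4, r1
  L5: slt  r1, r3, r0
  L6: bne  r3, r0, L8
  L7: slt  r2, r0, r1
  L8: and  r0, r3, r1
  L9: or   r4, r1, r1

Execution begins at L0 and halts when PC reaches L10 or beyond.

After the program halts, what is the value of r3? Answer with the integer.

0

  step pc=0: xor  r2, r0, r0  regs=(0,9,0,3,2)
  step pc=1: nor  r0, r2, r3  regs=(0,9,0,3,2)
  step pc=2: add  r1, r4, r3  regs=(0,5,0,3,2)
  step pc=3: bne  r0, r1, L5  cond=T  regs=(0,5,0,3,2)
  step pc=4: and  r3, r4, r1  regs=(0,5,0,0,2)
  step pc=5: slt  r1, r3, r0  regs=(0,0,0,0,2)
  step pc=6: bne  r3, r0, L8  cond=F  regs=(0,0,0,0,2)
  step pc=7: slt  r2, r0, r1  regs=(0,0,0,0,2)
  step pc=8: and  r0, r3, r1  regs=(0,0,0,0,2)
  step pc=9: or   r4, r1, r1  regs=(0,0,0,0,0)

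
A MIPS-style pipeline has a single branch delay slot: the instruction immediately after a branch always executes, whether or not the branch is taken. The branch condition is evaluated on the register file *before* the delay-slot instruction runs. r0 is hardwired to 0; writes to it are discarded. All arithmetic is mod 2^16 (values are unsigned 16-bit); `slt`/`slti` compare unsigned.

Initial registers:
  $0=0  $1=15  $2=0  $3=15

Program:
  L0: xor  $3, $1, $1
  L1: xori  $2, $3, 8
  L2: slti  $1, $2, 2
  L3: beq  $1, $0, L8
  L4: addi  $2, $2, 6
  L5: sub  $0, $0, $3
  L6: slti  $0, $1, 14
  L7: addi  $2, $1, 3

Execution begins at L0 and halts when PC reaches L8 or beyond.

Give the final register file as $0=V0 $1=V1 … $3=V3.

[0] xor  $3, $1, $1  →  {$0:0, $1:15, $2:0, $3:0}
[1] xori  $2, $3, 8  →  {$0:0, $1:15, $2:8, $3:0}
[2] slti  $1, $2, 2  →  {$0:0, $1:0, $2:8, $3:0}
[3] beq  $1, $0, L8  →  {$0:0, $1:0, $2:8, $3:0}  ⟨branch taken⟩
[4] addi  $2, $2, 6  →  {$0:0, $1:0, $2:14, $3:0}

$0=0 $1=0 $2=14 $3=0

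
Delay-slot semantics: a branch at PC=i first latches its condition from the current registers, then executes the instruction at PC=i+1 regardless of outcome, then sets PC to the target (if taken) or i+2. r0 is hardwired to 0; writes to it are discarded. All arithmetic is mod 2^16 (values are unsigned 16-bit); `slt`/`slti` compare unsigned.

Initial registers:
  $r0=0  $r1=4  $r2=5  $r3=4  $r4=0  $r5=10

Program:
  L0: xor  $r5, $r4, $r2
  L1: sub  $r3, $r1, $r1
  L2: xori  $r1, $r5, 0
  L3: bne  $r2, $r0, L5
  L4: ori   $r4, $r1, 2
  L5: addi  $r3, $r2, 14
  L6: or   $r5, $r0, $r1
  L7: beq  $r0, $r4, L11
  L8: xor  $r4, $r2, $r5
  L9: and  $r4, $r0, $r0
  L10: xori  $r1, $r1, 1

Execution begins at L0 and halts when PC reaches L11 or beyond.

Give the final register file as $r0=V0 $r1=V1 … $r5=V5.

$r0=0 $r1=4 $r2=5 $r3=19 $r4=0 $r5=5

  step pc=0: xor  $r5, $r4, $r2  regs=(0,4,5,4,0,5)
  step pc=1: sub  $r3, $r1, $r1  regs=(0,4,5,0,0,5)
  step pc=2: xori  $r1, $r5, 0  regs=(0,5,5,0,0,5)
  step pc=3: bne  $r2, $r0, L5  cond=T  regs=(0,5,5,0,0,5)
  step pc=4: ori   $r4, $r1, 2  regs=(0,5,5,0,7,5)
  step pc=5: addi  $r3, $r2, 14  regs=(0,5,5,19,7,5)
  step pc=6: or   $r5, $r0, $r1  regs=(0,5,5,19,7,5)
  step pc=7: beq  $r0, $r4, L11  cond=F  regs=(0,5,5,19,7,5)
  step pc=8: xor  $r4, $r2, $r5  regs=(0,5,5,19,0,5)
  step pc=9: and  $r4, $r0, $r0  regs=(0,5,5,19,0,5)
  step pc=10: xori  $r1, $r1, 1  regs=(0,4,5,19,0,5)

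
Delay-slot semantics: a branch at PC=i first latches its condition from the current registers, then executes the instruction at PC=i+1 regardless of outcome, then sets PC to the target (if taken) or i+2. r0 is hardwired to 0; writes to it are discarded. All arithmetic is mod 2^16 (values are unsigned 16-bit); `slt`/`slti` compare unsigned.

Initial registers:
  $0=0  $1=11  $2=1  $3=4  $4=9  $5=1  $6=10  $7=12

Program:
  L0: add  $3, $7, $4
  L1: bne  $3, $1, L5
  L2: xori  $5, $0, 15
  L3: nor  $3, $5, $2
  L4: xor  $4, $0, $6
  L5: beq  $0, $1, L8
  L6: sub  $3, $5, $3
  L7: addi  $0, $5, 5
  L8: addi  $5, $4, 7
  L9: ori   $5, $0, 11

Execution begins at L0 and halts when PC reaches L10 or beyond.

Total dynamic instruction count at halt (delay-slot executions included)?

[0] add  $3, $7, $4  →  {$0:0, $1:11, $2:1, $3:21, $4:9, $5:1, $6:10, $7:12}
[1] bne  $3, $1, L5  →  {$0:0, $1:11, $2:1, $3:21, $4:9, $5:1, $6:10, $7:12}  ⟨branch taken⟩
[2] xori  $5, $0, 15  →  {$0:0, $1:11, $2:1, $3:21, $4:9, $5:15, $6:10, $7:12}
[5] beq  $0, $1, L8  →  {$0:0, $1:11, $2:1, $3:21, $4:9, $5:15, $6:10, $7:12}  ⟨branch fallthrough⟩
[6] sub  $3, $5, $3  →  {$0:0, $1:11, $2:1, $3:65530, $4:9, $5:15, $6:10, $7:12}
[7] addi  $0, $5, 5  →  {$0:0, $1:11, $2:1, $3:65530, $4:9, $5:15, $6:10, $7:12}
[8] addi  $5, $4, 7  →  {$0:0, $1:11, $2:1, $3:65530, $4:9, $5:16, $6:10, $7:12}
[9] ori   $5, $0, 11  →  {$0:0, $1:11, $2:1, $3:65530, $4:9, $5:11, $6:10, $7:12}

8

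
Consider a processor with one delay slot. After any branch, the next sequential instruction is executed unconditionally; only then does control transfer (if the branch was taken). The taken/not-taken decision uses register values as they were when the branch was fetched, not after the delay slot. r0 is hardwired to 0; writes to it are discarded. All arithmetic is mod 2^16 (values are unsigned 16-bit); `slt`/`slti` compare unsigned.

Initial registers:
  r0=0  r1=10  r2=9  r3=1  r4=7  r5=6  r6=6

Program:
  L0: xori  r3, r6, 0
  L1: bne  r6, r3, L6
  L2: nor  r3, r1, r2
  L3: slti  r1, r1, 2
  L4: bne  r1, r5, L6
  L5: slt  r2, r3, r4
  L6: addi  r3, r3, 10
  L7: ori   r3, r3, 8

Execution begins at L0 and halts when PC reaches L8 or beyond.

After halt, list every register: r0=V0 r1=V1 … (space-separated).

[0] xori  r3, r6, 0  →  {r0:0, r1:10, r2:9, r3:6, r4:7, r5:6, r6:6}
[1] bne  r6, r3, L6  →  {r0:0, r1:10, r2:9, r3:6, r4:7, r5:6, r6:6}  ⟨branch fallthrough⟩
[2] nor  r3, r1, r2  →  {r0:0, r1:10, r2:9, r3:65524, r4:7, r5:6, r6:6}
[3] slti  r1, r1, 2  →  {r0:0, r1:0, r2:9, r3:65524, r4:7, r5:6, r6:6}
[4] bne  r1, r5, L6  →  {r0:0, r1:0, r2:9, r3:65524, r4:7, r5:6, r6:6}  ⟨branch taken⟩
[5] slt  r2, r3, r4  →  {r0:0, r1:0, r2:0, r3:65524, r4:7, r5:6, r6:6}
[6] addi  r3, r3, 10  →  {r0:0, r1:0, r2:0, r3:65534, r4:7, r5:6, r6:6}
[7] ori   r3, r3, 8  →  {r0:0, r1:0, r2:0, r3:65534, r4:7, r5:6, r6:6}

r0=0 r1=0 r2=0 r3=65534 r4=7 r5=6 r6=6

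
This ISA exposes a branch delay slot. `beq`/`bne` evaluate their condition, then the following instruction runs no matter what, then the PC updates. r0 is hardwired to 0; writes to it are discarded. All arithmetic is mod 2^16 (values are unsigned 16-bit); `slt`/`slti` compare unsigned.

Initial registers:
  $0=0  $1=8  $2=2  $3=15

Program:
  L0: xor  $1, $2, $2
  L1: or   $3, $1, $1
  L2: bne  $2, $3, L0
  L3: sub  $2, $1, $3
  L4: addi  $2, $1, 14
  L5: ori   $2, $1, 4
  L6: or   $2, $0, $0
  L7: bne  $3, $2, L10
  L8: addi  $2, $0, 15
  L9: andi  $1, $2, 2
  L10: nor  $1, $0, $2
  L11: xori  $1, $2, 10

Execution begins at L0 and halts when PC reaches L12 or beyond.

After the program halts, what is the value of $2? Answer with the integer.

15

#0 xor  $1, $2, $2 ; 0/0/2/15
#1 or   $3, $1, $1 ; 0/0/2/0
#2 bne  $2, $3, L0 ; 0/0/2/0 ; →target
#3 sub  $2, $1, $3 ; 0/0/0/0
#0 xor  $1, $2, $2 ; 0/0/0/0
#1 or   $3, $1, $1 ; 0/0/0/0
#2 bne  $2, $3, L0 ; 0/0/0/0 ; →fallthru
#3 sub  $2, $1, $3 ; 0/0/0/0
#4 addi  $2, $1, 14 ; 0/0/14/0
#5 ori   $2, $1, 4 ; 0/0/4/0
#6 or   $2, $0, $0 ; 0/0/0/0
#7 bne  $3, $2, L10 ; 0/0/0/0 ; →fallthru
#8 addi  $2, $0, 15 ; 0/0/15/0
#9 andi  $1, $2, 2 ; 0/2/15/0
#10 nor  $1, $0, $2 ; 0/65520/15/0
#11 xori  $1, $2, 10 ; 0/5/15/0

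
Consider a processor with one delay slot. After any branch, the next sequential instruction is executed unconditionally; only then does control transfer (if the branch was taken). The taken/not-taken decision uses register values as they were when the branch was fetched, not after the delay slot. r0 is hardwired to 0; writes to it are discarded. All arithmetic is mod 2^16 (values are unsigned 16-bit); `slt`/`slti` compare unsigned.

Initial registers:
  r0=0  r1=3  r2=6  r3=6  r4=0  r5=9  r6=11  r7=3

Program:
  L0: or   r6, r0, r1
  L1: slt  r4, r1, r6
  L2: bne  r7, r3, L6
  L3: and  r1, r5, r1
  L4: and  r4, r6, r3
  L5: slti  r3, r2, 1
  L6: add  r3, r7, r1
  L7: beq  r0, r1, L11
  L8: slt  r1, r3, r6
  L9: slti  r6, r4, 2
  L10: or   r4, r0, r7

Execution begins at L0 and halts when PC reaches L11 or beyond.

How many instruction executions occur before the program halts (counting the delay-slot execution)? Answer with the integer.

9

[0] or   r6, r0, r1  →  {r0:0, r1:3, r2:6, r3:6, r4:0, r5:9, r6:3, r7:3}
[1] slt  r4, r1, r6  →  {r0:0, r1:3, r2:6, r3:6, r4:0, r5:9, r6:3, r7:3}
[2] bne  r7, r3, L6  →  {r0:0, r1:3, r2:6, r3:6, r4:0, r5:9, r6:3, r7:3}  ⟨branch taken⟩
[3] and  r1, r5, r1  →  {r0:0, r1:1, r2:6, r3:6, r4:0, r5:9, r6:3, r7:3}
[6] add  r3, r7, r1  →  {r0:0, r1:1, r2:6, r3:4, r4:0, r5:9, r6:3, r7:3}
[7] beq  r0, r1, L11  →  {r0:0, r1:1, r2:6, r3:4, r4:0, r5:9, r6:3, r7:3}  ⟨branch fallthrough⟩
[8] slt  r1, r3, r6  →  {r0:0, r1:0, r2:6, r3:4, r4:0, r5:9, r6:3, r7:3}
[9] slti  r6, r4, 2  →  {r0:0, r1:0, r2:6, r3:4, r4:0, r5:9, r6:1, r7:3}
[10] or   r4, r0, r7  →  {r0:0, r1:0, r2:6, r3:4, r4:3, r5:9, r6:1, r7:3}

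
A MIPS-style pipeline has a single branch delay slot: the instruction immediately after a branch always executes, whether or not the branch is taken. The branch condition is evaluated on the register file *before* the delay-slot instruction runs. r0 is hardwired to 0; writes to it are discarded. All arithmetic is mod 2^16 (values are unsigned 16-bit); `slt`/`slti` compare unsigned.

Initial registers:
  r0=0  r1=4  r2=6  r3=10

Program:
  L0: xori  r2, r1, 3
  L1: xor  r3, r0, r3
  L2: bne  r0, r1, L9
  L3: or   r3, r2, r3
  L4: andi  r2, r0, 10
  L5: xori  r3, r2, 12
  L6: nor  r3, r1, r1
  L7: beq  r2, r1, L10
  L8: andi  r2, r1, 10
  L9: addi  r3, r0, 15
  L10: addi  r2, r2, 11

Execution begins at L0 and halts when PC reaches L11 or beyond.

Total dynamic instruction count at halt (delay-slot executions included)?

[0] xori  r2, r1, 3  →  {r0:0, r1:4, r2:7, r3:10}
[1] xor  r3, r0, r3  →  {r0:0, r1:4, r2:7, r3:10}
[2] bne  r0, r1, L9  →  {r0:0, r1:4, r2:7, r3:10}  ⟨branch taken⟩
[3] or   r3, r2, r3  →  {r0:0, r1:4, r2:7, r3:15}
[9] addi  r3, r0, 15  →  {r0:0, r1:4, r2:7, r3:15}
[10] addi  r2, r2, 11  →  {r0:0, r1:4, r2:18, r3:15}

6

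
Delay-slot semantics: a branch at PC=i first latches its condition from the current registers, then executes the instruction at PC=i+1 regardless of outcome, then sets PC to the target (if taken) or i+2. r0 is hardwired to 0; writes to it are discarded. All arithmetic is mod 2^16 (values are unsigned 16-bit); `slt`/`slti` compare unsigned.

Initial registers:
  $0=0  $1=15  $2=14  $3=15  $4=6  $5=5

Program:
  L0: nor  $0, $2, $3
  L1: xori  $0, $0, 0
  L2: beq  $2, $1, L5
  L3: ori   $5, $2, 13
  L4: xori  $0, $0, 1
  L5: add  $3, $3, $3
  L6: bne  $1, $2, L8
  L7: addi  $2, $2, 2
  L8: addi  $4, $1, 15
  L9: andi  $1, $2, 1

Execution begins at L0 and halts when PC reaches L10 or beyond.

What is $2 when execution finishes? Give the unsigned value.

16

PC=0  nor  $0, $2, $3        | $0=0 $1=15 $2=14 $3=15 $4=6 $5=5
PC=1  xori  $0, $0, 0        | $0=0 $1=15 $2=14 $3=15 $4=6 $5=5
PC=2  beq  $2, $1, L5        | $0=0 $1=15 $2=14 $3=15 $4=6 $5=5  [not taken]
PC=3  ori   $5, $2, 13       | $0=0 $1=15 $2=14 $3=15 $4=6 $5=15
PC=4  xori  $0, $0, 1        | $0=0 $1=15 $2=14 $3=15 $4=6 $5=15
PC=5  add  $3, $3, $3        | $0=0 $1=15 $2=14 $3=30 $4=6 $5=15
PC=6  bne  $1, $2, L8        | $0=0 $1=15 $2=14 $3=30 $4=6 $5=15  [TAKEN]
PC=7  addi  $2, $2, 2        | $0=0 $1=15 $2=16 $3=30 $4=6 $5=15
PC=8  addi  $4, $1, 15       | $0=0 $1=15 $2=16 $3=30 $4=30 $5=15
PC=9  andi  $1, $2, 1        | $0=0 $1=0 $2=16 $3=30 $4=30 $5=15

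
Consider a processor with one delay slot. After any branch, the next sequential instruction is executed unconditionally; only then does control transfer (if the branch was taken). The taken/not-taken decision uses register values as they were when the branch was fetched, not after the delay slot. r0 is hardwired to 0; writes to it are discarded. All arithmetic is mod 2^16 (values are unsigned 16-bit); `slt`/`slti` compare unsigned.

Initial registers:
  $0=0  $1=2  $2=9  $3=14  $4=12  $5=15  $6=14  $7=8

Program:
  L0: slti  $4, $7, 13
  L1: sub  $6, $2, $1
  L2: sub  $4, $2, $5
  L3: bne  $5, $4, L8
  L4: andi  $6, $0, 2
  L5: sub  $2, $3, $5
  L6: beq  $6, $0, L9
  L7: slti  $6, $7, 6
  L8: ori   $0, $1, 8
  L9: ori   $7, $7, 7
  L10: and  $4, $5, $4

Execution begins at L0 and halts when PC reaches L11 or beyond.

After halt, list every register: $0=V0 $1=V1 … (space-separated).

$0=0 $1=2 $2=9 $3=14 $4=10 $5=15 $6=0 $7=15

PC=0  slti  $4, $7, 13       | $0=0 $1=2 $2=9 $3=14 $4=1 $5=15 $6=14 $7=8
PC=1  sub  $6, $2, $1        | $0=0 $1=2 $2=9 $3=14 $4=1 $5=15 $6=7 $7=8
PC=2  sub  $4, $2, $5        | $0=0 $1=2 $2=9 $3=14 $4=65530 $5=15 $6=7 $7=8
PC=3  bne  $5, $4, L8        | $0=0 $1=2 $2=9 $3=14 $4=65530 $5=15 $6=7 $7=8  [TAKEN]
PC=4  andi  $6, $0, 2        | $0=0 $1=2 $2=9 $3=14 $4=65530 $5=15 $6=0 $7=8
PC=8  ori   $0, $1, 8        | $0=0 $1=2 $2=9 $3=14 $4=65530 $5=15 $6=0 $7=8
PC=9  ori   $7, $7, 7        | $0=0 $1=2 $2=9 $3=14 $4=65530 $5=15 $6=0 $7=15
PC=10 and  $4, $5, $4        | $0=0 $1=2 $2=9 $3=14 $4=10 $5=15 $6=0 $7=15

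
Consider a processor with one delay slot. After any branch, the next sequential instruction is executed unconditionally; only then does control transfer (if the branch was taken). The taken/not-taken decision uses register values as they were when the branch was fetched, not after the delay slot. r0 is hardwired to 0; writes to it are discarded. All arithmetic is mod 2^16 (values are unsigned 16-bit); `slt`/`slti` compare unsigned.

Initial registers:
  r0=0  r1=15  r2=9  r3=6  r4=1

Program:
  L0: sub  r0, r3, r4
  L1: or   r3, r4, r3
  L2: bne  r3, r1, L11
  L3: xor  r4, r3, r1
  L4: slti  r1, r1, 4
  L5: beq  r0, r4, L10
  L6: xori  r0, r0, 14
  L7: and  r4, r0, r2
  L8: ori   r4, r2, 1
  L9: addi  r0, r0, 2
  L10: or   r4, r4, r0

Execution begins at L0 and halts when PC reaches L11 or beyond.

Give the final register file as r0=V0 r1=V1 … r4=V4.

r0=0 r1=15 r2=9 r3=7 r4=8

  step pc=0: sub  r0, r3, r4  regs=(0,15,9,6,1)
  step pc=1: or   r3, r4, r3  regs=(0,15,9,7,1)
  step pc=2: bne  r3, r1, L11  cond=T  regs=(0,15,9,7,1)
  step pc=3: xor  r4, r3, r1  regs=(0,15,9,7,8)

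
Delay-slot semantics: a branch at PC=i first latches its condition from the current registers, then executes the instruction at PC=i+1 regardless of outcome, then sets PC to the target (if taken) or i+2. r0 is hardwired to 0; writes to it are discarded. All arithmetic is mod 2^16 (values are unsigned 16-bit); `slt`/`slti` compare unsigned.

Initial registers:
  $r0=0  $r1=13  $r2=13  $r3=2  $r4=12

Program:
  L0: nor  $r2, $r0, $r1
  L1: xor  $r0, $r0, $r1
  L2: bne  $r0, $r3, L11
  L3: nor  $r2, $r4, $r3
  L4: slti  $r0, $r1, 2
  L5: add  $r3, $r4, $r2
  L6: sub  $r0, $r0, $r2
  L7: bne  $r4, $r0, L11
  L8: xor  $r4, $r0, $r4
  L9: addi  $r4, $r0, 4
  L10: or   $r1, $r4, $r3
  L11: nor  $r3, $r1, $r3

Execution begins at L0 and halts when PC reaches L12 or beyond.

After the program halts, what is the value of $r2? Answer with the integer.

65521

  step pc=0: nor  $r2, $r0, $r1  regs=(0,13,65522,2,12)
  step pc=1: xor  $r0, $r0, $r1  regs=(0,13,65522,2,12)
  step pc=2: bne  $r0, $r3, L11  cond=T  regs=(0,13,65522,2,12)
  step pc=3: nor  $r2, $r4, $r3  regs=(0,13,65521,2,12)
  step pc=11: nor  $r3, $r1, $r3  regs=(0,13,65521,65520,12)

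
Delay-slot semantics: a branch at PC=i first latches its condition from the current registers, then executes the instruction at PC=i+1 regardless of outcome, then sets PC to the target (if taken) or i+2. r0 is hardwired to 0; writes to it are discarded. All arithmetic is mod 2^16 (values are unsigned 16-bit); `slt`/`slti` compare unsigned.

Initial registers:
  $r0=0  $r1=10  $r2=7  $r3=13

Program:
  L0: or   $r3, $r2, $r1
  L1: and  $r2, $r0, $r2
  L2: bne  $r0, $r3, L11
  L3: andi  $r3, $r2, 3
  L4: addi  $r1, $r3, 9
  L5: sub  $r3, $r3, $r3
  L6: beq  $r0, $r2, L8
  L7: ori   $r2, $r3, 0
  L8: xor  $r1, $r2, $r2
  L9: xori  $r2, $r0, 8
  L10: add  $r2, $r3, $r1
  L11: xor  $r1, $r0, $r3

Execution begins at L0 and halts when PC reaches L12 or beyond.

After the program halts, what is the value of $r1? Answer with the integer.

  step pc=0: or   $r3, $r2, $r1  regs=(0,10,7,15)
  step pc=1: and  $r2, $r0, $r2  regs=(0,10,0,15)
  step pc=2: bne  $r0, $r3, L11  cond=T  regs=(0,10,0,15)
  step pc=3: andi  $r3, $r2, 3  regs=(0,10,0,0)
  step pc=11: xor  $r1, $r0, $r3  regs=(0,0,0,0)

0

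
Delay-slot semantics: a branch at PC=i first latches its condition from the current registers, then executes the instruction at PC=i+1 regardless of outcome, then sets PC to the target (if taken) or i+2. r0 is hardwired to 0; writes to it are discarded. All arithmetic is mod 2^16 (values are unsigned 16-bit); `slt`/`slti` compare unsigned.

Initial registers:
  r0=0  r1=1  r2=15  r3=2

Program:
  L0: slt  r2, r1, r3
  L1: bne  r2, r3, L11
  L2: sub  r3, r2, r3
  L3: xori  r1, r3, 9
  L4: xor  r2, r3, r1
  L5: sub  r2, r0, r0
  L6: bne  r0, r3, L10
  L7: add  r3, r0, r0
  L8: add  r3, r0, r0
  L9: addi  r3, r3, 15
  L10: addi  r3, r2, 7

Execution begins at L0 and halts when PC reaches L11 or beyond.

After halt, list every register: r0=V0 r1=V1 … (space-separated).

r0=0 r1=1 r2=1 r3=65535

[0] slt  r2, r1, r3  →  {r0:0, r1:1, r2:1, r3:2}
[1] bne  r2, r3, L11  →  {r0:0, r1:1, r2:1, r3:2}  ⟨branch taken⟩
[2] sub  r3, r2, r3  →  {r0:0, r1:1, r2:1, r3:65535}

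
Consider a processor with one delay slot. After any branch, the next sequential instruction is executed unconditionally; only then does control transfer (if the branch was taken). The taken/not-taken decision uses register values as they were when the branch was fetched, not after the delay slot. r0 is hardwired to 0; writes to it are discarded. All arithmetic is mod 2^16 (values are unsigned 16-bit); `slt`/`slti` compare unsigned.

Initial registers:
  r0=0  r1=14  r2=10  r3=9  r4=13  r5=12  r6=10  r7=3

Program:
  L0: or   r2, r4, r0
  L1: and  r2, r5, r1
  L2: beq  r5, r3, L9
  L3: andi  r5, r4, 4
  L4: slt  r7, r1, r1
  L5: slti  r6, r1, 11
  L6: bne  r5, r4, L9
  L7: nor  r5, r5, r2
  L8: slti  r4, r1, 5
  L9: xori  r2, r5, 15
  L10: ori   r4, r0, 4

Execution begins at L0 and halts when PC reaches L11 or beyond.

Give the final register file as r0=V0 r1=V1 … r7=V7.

  step pc=0: or   r2, r4, r0  regs=(0,14,13,9,13,12,10,3)
  step pc=1: and  r2, r5, r1  regs=(0,14,12,9,13,12,10,3)
  step pc=2: beq  r5, r3, L9  cond=F  regs=(0,14,12,9,13,12,10,3)
  step pc=3: andi  r5, r4, 4  regs=(0,14,12,9,13,4,10,3)
  step pc=4: slt  r7, r1, r1  regs=(0,14,12,9,13,4,10,0)
  step pc=5: slti  r6, r1, 11  regs=(0,14,12,9,13,4,0,0)
  step pc=6: bne  r5, r4, L9  cond=T  regs=(0,14,12,9,13,4,0,0)
  step pc=7: nor  r5, r5, r2  regs=(0,14,12,9,13,65523,0,0)
  step pc=9: xori  r2, r5, 15  regs=(0,14,65532,9,13,65523,0,0)
  step pc=10: ori   r4, r0, 4  regs=(0,14,65532,9,4,65523,0,0)

r0=0 r1=14 r2=65532 r3=9 r4=4 r5=65523 r6=0 r7=0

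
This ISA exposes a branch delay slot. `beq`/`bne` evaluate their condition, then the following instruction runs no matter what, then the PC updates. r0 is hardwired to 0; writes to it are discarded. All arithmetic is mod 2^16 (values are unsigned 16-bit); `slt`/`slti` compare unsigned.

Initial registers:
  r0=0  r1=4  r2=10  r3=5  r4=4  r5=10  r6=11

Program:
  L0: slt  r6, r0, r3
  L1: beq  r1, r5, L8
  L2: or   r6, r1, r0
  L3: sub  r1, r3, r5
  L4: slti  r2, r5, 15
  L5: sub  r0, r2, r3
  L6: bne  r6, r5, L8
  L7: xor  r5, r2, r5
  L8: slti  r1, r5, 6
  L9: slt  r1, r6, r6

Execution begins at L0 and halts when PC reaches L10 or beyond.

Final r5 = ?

PC=0  slt  r6, r0, r3        | r0=0 r1=4 r2=10 r3=5 r4=4 r5=10 r6=1
PC=1  beq  r1, r5, L8        | r0=0 r1=4 r2=10 r3=5 r4=4 r5=10 r6=1  [not taken]
PC=2  or   r6, r1, r0        | r0=0 r1=4 r2=10 r3=5 r4=4 r5=10 r6=4
PC=3  sub  r1, r3, r5        | r0=0 r1=65531 r2=10 r3=5 r4=4 r5=10 r6=4
PC=4  slti  r2, r5, 15       | r0=0 r1=65531 r2=1 r3=5 r4=4 r5=10 r6=4
PC=5  sub  r0, r2, r3        | r0=0 r1=65531 r2=1 r3=5 r4=4 r5=10 r6=4
PC=6  bne  r6, r5, L8        | r0=0 r1=65531 r2=1 r3=5 r4=4 r5=10 r6=4  [TAKEN]
PC=7  xor  r5, r2, r5        | r0=0 r1=65531 r2=1 r3=5 r4=4 r5=11 r6=4
PC=8  slti  r1, r5, 6        | r0=0 r1=0 r2=1 r3=5 r4=4 r5=11 r6=4
PC=9  slt  r1, r6, r6        | r0=0 r1=0 r2=1 r3=5 r4=4 r5=11 r6=4

11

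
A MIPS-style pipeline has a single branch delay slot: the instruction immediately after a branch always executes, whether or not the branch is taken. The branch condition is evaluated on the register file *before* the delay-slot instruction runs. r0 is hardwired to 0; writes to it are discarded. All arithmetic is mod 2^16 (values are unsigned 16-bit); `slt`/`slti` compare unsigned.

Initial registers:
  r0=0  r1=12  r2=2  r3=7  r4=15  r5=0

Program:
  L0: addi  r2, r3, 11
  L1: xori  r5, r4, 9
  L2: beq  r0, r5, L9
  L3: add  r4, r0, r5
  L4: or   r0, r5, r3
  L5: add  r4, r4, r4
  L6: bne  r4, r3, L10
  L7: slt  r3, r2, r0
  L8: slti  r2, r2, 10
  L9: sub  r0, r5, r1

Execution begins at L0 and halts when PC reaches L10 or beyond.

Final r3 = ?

  step pc=0: addi  r2, r3, 11  regs=(0,12,18,7,15,0)
  step pc=1: xori  r5, r4, 9  regs=(0,12,18,7,15,6)
  step pc=2: beq  r0, r5, L9  cond=F  regs=(0,12,18,7,15,6)
  step pc=3: add  r4, r0, r5  regs=(0,12,18,7,6,6)
  step pc=4: or   r0, r5, r3  regs=(0,12,18,7,6,6)
  step pc=5: add  r4, r4, r4  regs=(0,12,18,7,12,6)
  step pc=6: bne  r4, r3, L10  cond=T  regs=(0,12,18,7,12,6)
  step pc=7: slt  r3, r2, r0  regs=(0,12,18,0,12,6)

0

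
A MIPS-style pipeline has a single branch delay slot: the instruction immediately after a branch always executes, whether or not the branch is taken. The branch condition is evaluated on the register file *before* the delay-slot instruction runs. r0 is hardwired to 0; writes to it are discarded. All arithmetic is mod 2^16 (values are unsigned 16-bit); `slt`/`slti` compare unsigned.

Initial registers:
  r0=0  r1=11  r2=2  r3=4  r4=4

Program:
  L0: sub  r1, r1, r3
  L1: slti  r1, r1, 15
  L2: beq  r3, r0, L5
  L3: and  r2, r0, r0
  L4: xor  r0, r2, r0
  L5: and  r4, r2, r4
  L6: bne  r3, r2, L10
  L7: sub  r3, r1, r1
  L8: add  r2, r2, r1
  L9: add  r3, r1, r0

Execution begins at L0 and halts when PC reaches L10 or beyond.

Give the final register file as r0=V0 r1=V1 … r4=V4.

  step pc=0: sub  r1, r1, r3  regs=(0,7,2,4,4)
  step pc=1: slti  r1, r1, 15  regs=(0,1,2,4,4)
  step pc=2: beq  r3, r0, L5  cond=F  regs=(0,1,2,4,4)
  step pc=3: and  r2, r0, r0  regs=(0,1,0,4,4)
  step pc=4: xor  r0, r2, r0  regs=(0,1,0,4,4)
  step pc=5: and  r4, r2, r4  regs=(0,1,0,4,0)
  step pc=6: bne  r3, r2, L10  cond=T  regs=(0,1,0,4,0)
  step pc=7: sub  r3, r1, r1  regs=(0,1,0,0,0)

r0=0 r1=1 r2=0 r3=0 r4=0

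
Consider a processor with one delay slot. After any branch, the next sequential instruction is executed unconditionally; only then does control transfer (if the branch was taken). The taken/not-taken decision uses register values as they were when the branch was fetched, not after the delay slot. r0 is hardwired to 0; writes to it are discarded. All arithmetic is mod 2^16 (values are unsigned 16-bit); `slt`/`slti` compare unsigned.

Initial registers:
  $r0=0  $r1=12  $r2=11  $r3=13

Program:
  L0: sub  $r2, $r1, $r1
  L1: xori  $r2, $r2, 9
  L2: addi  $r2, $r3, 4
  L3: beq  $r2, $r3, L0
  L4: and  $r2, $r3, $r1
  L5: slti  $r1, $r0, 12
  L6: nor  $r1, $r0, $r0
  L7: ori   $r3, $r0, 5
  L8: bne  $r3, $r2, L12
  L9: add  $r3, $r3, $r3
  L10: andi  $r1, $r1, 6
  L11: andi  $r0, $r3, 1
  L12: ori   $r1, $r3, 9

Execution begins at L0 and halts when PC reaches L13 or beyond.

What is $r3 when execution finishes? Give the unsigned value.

10

PC=0  sub  $r2, $r1, $r1     | $r0=0 $r1=12 $r2=0 $r3=13
PC=1  xori  $r2, $r2, 9      | $r0=0 $r1=12 $r2=9 $r3=13
PC=2  addi  $r2, $r3, 4      | $r0=0 $r1=12 $r2=17 $r3=13
PC=3  beq  $r2, $r3, L0      | $r0=0 $r1=12 $r2=17 $r3=13  [not taken]
PC=4  and  $r2, $r3, $r1     | $r0=0 $r1=12 $r2=12 $r3=13
PC=5  slti  $r1, $r0, 12     | $r0=0 $r1=1 $r2=12 $r3=13
PC=6  nor  $r1, $r0, $r0     | $r0=0 $r1=65535 $r2=12 $r3=13
PC=7  ori   $r3, $r0, 5      | $r0=0 $r1=65535 $r2=12 $r3=5
PC=8  bne  $r3, $r2, L12     | $r0=0 $r1=65535 $r2=12 $r3=5  [TAKEN]
PC=9  add  $r3, $r3, $r3     | $r0=0 $r1=65535 $r2=12 $r3=10
PC=12 ori   $r1, $r3, 9      | $r0=0 $r1=11 $r2=12 $r3=10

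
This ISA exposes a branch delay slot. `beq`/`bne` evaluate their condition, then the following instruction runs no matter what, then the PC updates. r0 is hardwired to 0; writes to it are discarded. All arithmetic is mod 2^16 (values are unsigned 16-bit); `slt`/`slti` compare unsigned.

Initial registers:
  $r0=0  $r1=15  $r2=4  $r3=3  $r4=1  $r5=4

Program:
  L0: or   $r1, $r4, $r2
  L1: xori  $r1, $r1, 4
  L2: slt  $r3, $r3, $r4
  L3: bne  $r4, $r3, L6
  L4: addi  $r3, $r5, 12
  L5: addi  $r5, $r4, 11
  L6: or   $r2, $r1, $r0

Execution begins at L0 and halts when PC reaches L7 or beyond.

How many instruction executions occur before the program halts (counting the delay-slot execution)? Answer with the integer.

PC=0  or   $r1, $r4, $r2     | $r0=0 $r1=5 $r2=4 $r3=3 $r4=1 $r5=4
PC=1  xori  $r1, $r1, 4      | $r0=0 $r1=1 $r2=4 $r3=3 $r4=1 $r5=4
PC=2  slt  $r3, $r3, $r4     | $r0=0 $r1=1 $r2=4 $r3=0 $r4=1 $r5=4
PC=3  bne  $r4, $r3, L6      | $r0=0 $r1=1 $r2=4 $r3=0 $r4=1 $r5=4  [TAKEN]
PC=4  addi  $r3, $r5, 12     | $r0=0 $r1=1 $r2=4 $r3=16 $r4=1 $r5=4
PC=6  or   $r2, $r1, $r0     | $r0=0 $r1=1 $r2=1 $r3=16 $r4=1 $r5=4

6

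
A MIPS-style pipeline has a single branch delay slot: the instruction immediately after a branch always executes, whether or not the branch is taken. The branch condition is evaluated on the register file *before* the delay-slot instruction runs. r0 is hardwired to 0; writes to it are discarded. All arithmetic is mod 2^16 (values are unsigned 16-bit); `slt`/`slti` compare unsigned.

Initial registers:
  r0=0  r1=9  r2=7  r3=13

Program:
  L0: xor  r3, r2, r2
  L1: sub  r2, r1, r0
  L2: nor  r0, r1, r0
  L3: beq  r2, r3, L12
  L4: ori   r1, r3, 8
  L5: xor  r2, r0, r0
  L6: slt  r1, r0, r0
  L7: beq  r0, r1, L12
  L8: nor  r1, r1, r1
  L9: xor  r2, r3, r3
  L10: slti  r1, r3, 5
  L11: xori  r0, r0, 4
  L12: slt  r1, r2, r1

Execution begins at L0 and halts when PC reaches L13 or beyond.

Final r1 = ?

PC=0  xor  r3, r2, r2        | r0=0 r1=9 r2=7 r3=0
PC=1  sub  r2, r1, r0        | r0=0 r1=9 r2=9 r3=0
PC=2  nor  r0, r1, r0        | r0=0 r1=9 r2=9 r3=0
PC=3  beq  r2, r3, L12       | r0=0 r1=9 r2=9 r3=0  [not taken]
PC=4  ori   r1, r3, 8        | r0=0 r1=8 r2=9 r3=0
PC=5  xor  r2, r0, r0        | r0=0 r1=8 r2=0 r3=0
PC=6  slt  r1, r0, r0        | r0=0 r1=0 r2=0 r3=0
PC=7  beq  r0, r1, L12       | r0=0 r1=0 r2=0 r3=0  [TAKEN]
PC=8  nor  r1, r1, r1        | r0=0 r1=65535 r2=0 r3=0
PC=12 slt  r1, r2, r1        | r0=0 r1=1 r2=0 r3=0

1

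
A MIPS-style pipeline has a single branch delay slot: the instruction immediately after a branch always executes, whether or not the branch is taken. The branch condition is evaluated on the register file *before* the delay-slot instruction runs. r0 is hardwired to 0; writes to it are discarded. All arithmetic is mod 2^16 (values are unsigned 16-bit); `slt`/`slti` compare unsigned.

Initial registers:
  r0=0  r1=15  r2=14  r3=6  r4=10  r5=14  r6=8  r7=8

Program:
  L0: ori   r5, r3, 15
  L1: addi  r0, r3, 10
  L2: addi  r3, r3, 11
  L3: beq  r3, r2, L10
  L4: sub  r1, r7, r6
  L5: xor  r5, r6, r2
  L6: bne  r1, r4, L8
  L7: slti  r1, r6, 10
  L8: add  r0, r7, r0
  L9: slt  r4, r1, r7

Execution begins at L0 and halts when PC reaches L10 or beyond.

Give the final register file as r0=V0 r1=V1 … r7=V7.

r0=0 r1=1 r2=14 r3=17 r4=1 r5=6 r6=8 r7=8

PC=0  ori   r5, r3, 15       | r0=0 r1=15 r2=14 r3=6 r4=10 r5=15 r6=8 r7=8
PC=1  addi  r0, r3, 10       | r0=0 r1=15 r2=14 r3=6 r4=10 r5=15 r6=8 r7=8
PC=2  addi  r3, r3, 11       | r0=0 r1=15 r2=14 r3=17 r4=10 r5=15 r6=8 r7=8
PC=3  beq  r3, r2, L10       | r0=0 r1=15 r2=14 r3=17 r4=10 r5=15 r6=8 r7=8  [not taken]
PC=4  sub  r1, r7, r6        | r0=0 r1=0 r2=14 r3=17 r4=10 r5=15 r6=8 r7=8
PC=5  xor  r5, r6, r2        | r0=0 r1=0 r2=14 r3=17 r4=10 r5=6 r6=8 r7=8
PC=6  bne  r1, r4, L8        | r0=0 r1=0 r2=14 r3=17 r4=10 r5=6 r6=8 r7=8  [TAKEN]
PC=7  slti  r1, r6, 10       | r0=0 r1=1 r2=14 r3=17 r4=10 r5=6 r6=8 r7=8
PC=8  add  r0, r7, r0        | r0=0 r1=1 r2=14 r3=17 r4=10 r5=6 r6=8 r7=8
PC=9  slt  r4, r1, r7        | r0=0 r1=1 r2=14 r3=17 r4=1 r5=6 r6=8 r7=8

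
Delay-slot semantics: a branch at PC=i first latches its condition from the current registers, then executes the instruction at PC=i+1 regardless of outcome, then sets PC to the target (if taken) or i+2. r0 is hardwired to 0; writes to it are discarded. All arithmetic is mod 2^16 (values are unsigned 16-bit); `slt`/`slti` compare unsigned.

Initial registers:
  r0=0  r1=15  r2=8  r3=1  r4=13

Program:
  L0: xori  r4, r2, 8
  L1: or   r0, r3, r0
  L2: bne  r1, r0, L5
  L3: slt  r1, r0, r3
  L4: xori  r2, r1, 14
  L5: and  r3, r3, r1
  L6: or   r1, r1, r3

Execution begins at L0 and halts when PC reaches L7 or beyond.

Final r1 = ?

  step pc=0: xori  r4, r2, 8  regs=(0,15,8,1,0)
  step pc=1: or   r0, r3, r0  regs=(0,15,8,1,0)
  step pc=2: bne  r1, r0, L5  cond=T  regs=(0,15,8,1,0)
  step pc=3: slt  r1, r0, r3  regs=(0,1,8,1,0)
  step pc=5: and  r3, r3, r1  regs=(0,1,8,1,0)
  step pc=6: or   r1, r1, r3  regs=(0,1,8,1,0)

1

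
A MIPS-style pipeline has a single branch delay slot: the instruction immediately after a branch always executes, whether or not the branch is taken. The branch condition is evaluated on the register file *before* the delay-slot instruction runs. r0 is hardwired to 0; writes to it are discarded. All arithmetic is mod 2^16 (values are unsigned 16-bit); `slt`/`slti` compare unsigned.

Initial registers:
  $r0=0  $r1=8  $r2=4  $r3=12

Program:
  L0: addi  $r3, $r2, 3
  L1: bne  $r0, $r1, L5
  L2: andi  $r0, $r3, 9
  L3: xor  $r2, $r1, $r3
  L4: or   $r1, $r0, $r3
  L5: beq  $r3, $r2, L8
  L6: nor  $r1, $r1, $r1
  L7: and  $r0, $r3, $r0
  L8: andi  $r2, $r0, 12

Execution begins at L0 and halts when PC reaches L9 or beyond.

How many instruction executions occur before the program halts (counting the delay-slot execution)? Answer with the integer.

7

PC=0  addi  $r3, $r2, 3      | $r0=0 $r1=8 $r2=4 $r3=7
PC=1  bne  $r0, $r1, L5      | $r0=0 $r1=8 $r2=4 $r3=7  [TAKEN]
PC=2  andi  $r0, $r3, 9      | $r0=0 $r1=8 $r2=4 $r3=7
PC=5  beq  $r3, $r2, L8      | $r0=0 $r1=8 $r2=4 $r3=7  [not taken]
PC=6  nor  $r1, $r1, $r1     | $r0=0 $r1=65527 $r2=4 $r3=7
PC=7  and  $r0, $r3, $r0     | $r0=0 $r1=65527 $r2=4 $r3=7
PC=8  andi  $r2, $r0, 12     | $r0=0 $r1=65527 $r2=0 $r3=7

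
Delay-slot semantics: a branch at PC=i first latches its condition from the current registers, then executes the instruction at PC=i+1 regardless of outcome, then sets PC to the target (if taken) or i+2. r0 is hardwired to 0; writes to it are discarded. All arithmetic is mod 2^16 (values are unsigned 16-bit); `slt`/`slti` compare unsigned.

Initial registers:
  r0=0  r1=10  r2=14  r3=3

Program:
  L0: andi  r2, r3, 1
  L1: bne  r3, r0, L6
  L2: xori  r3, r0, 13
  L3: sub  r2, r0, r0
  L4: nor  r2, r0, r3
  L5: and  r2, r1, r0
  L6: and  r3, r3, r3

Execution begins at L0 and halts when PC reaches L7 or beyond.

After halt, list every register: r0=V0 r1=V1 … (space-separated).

#0 andi  r2, r3, 1 ; 0/10/1/3
#1 bne  r3, r0, L6 ; 0/10/1/3 ; →target
#2 xori  r3, r0, 13 ; 0/10/1/13
#6 and  r3, r3, r3 ; 0/10/1/13

r0=0 r1=10 r2=1 r3=13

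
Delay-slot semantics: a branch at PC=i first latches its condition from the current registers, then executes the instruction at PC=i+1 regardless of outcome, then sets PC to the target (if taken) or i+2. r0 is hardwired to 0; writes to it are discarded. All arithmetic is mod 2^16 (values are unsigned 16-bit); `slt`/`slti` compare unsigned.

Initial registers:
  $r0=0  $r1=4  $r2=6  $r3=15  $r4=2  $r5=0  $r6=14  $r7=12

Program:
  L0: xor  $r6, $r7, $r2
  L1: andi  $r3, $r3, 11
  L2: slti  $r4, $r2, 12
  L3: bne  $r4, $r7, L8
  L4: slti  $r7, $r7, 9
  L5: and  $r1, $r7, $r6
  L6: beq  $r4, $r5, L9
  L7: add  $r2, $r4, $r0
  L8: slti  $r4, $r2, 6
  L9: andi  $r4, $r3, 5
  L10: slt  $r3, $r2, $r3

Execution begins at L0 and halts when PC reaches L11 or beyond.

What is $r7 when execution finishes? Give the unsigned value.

#0 xor  $r6, $r7, $r2 ; 0/4/6/15/2/0/10/12
#1 andi  $r3, $r3, 11 ; 0/4/6/11/2/0/10/12
#2 slti  $r4, $r2, 12 ; 0/4/6/11/1/0/10/12
#3 bne  $r4, $r7, L8 ; 0/4/6/11/1/0/10/12 ; →target
#4 slti  $r7, $r7, 9 ; 0/4/6/11/1/0/10/0
#8 slti  $r4, $r2, 6 ; 0/4/6/11/0/0/10/0
#9 andi  $r4, $r3, 5 ; 0/4/6/11/1/0/10/0
#10 slt  $r3, $r2, $r3 ; 0/4/6/1/1/0/10/0

0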